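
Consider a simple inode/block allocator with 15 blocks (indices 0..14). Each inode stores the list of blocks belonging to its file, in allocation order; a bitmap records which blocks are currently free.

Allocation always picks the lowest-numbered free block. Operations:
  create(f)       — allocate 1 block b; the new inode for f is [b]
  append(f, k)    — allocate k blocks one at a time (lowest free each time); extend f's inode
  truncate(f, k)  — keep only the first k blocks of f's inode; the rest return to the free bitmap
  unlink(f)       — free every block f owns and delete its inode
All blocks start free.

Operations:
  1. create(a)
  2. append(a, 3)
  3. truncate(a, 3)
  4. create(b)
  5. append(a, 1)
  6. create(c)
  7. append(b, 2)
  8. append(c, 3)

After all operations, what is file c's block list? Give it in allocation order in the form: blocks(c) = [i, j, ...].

[1] create(a) — a=0 (map F..............)
[2] append(a, 3) — a=0,1,2,3 (map FFFF...........)
[3] truncate(a, 3) — a=0,1,2 (map FFF............)
[4] create(b) — a=0,1,2 b=3 (map FFFF...........)
[5] append(a, 1) — a=0,1,2,4 b=3 (map FFFFF..........)
[6] create(c) — a=0,1,2,4 b=3 c=5 (map FFFFFF.........)
[7] append(b, 2) — a=0,1,2,4 b=3,6,7 c=5 (map FFFFFFFF.......)
[8] append(c, 3) — a=0,1,2,4 b=3,6,7 c=5,8,9,10 (map FFFFFFFFFFF....)

blocks(c) = [5, 8, 9, 10]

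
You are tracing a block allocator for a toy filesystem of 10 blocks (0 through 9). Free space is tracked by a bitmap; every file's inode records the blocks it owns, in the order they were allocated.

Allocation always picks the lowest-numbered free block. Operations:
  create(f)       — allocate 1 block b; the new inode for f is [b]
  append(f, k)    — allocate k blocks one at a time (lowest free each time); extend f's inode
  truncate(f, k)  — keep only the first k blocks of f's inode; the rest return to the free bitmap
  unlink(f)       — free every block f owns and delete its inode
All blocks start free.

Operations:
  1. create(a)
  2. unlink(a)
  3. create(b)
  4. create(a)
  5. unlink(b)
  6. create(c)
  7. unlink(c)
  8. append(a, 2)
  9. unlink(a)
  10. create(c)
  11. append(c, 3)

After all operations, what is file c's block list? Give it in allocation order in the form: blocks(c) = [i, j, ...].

[1] create(a) — a=0 (map F.........)
[2] unlink(a) —  (map ..........)
[3] create(b) — b=0 (map F.........)
[4] create(a) — a=1 b=0 (map FF........)
[5] unlink(b) — a=1 (map .F........)
[6] create(c) — a=1 c=0 (map FF........)
[7] unlink(c) — a=1 (map .F........)
[8] append(a, 2) — a=1,0,2 (map FFF.......)
[9] unlink(a) —  (map ..........)
[10] create(c) — c=0 (map F.........)
[11] append(c, 3) — c=0,1,2,3 (map FFFF......)

blocks(c) = [0, 1, 2, 3]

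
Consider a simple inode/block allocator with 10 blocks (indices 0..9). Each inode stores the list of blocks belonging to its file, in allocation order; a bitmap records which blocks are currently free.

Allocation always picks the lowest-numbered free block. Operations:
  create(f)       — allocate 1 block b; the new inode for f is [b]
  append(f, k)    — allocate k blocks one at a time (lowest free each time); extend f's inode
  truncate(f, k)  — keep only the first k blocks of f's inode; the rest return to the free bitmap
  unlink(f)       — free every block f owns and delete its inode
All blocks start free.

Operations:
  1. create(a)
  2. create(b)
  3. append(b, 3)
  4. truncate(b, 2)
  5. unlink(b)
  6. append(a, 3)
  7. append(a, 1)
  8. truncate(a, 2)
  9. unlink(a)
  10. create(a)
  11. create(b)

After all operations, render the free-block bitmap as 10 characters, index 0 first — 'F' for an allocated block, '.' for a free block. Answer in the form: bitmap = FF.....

[1] create(a) — a=0 (map F.........)
[2] create(b) — a=0 b=1 (map FF........)
[3] append(b, 3) — a=0 b=1,2,3,4 (map FFFFF.....)
[4] truncate(b, 2) — a=0 b=1,2 (map FFF.......)
[5] unlink(b) — a=0 (map F.........)
[6] append(a, 3) — a=0,1,2,3 (map FFFF......)
[7] append(a, 1) — a=0,1,2,3,4 (map FFFFF.....)
[8] truncate(a, 2) — a=0,1 (map FF........)
[9] unlink(a) —  (map ..........)
[10] create(a) — a=0 (map F.........)
[11] create(b) — a=0 b=1 (map FF........)

bitmap = FF........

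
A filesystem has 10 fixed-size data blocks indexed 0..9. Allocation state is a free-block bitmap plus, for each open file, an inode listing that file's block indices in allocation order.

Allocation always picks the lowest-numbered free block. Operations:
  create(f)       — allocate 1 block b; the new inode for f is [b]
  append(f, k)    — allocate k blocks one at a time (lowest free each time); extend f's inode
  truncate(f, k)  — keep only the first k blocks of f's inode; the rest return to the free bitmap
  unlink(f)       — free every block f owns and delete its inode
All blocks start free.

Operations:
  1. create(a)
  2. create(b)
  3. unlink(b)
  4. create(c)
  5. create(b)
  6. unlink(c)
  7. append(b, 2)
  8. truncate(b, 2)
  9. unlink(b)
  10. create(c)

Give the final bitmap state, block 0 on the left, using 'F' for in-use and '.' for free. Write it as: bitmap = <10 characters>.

bitmap = FF........

[1] create(a) — a=0 (map F.........)
[2] create(b) — a=0 b=1 (map FF........)
[3] unlink(b) — a=0 (map F.........)
[4] create(c) — a=0 c=1 (map FF........)
[5] create(b) — a=0 b=2 c=1 (map FFF.......)
[6] unlink(c) — a=0 b=2 (map F.F.......)
[7] append(b, 2) — a=0 b=2,1,3 (map FFFF......)
[8] truncate(b, 2) — a=0 b=2,1 (map FFF.......)
[9] unlink(b) — a=0 (map F.........)
[10] create(c) — a=0 c=1 (map FF........)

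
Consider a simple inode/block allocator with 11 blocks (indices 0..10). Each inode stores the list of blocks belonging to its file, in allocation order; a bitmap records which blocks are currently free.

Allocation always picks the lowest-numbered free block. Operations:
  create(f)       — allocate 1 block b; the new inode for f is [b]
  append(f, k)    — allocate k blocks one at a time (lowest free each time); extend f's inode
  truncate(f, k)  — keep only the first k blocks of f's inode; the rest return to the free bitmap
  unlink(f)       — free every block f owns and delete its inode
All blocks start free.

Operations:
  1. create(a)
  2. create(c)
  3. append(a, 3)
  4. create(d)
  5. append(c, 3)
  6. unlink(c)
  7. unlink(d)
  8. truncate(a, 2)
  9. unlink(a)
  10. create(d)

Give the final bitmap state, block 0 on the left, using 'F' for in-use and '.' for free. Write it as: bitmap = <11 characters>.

bitmap = F..........

[1] create(a) — a=0 (map F..........)
[2] create(c) — a=0 c=1 (map FF.........)
[3] append(a, 3) — a=0,2,3,4 c=1 (map FFFFF......)
[4] create(d) — a=0,2,3,4 c=1 d=5 (map FFFFFF.....)
[5] append(c, 3) — a=0,2,3,4 c=1,6,7,8 d=5 (map FFFFFFFFF..)
[6] unlink(c) — a=0,2,3,4 d=5 (map F.FFFF.....)
[7] unlink(d) — a=0,2,3,4 (map F.FFF......)
[8] truncate(a, 2) — a=0,2 (map F.F........)
[9] unlink(a) —  (map ...........)
[10] create(d) — d=0 (map F..........)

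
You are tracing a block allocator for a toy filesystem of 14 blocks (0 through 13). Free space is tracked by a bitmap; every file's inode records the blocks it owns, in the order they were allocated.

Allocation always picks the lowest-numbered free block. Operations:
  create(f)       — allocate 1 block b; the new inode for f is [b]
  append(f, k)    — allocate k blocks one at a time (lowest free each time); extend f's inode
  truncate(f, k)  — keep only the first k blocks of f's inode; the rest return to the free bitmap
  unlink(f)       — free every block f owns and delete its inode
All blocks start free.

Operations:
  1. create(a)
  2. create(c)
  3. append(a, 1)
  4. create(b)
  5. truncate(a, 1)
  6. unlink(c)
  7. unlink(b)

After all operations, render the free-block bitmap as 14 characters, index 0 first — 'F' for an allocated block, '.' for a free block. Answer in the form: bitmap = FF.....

bitmap = F.............

create(a): bitmap=F............. | a=[0]
create(c): bitmap=FF............ | a=[0] c=[1]
append(a, 1): bitmap=FFF........... | a=[0, 2] c=[1]
create(b): bitmap=FFFF.......... | a=[0, 2] b=[3] c=[1]
truncate(a, 1): bitmap=FF.F.......... | a=[0] b=[3] c=[1]
unlink(c): bitmap=F..F.......... | a=[0] b=[3]
unlink(b): bitmap=F............. | a=[0]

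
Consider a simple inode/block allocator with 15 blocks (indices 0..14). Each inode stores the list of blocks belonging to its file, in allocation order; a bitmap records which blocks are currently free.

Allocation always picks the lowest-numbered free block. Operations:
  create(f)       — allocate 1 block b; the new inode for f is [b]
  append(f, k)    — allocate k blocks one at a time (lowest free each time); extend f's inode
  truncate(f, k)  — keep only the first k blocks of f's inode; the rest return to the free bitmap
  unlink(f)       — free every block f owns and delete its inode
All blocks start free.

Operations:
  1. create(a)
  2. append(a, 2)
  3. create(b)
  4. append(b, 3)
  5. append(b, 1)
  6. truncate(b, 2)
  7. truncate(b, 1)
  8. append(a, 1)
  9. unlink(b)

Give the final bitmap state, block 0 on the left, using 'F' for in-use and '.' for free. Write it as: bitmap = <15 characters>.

[1] create(a) — a=0 (map F..............)
[2] append(a, 2) — a=0,1,2 (map FFF............)
[3] create(b) — a=0,1,2 b=3 (map FFFF...........)
[4] append(b, 3) — a=0,1,2 b=3,4,5,6 (map FFFFFFF........)
[5] append(b, 1) — a=0,1,2 b=3,4,5,6,7 (map FFFFFFFF.......)
[6] truncate(b, 2) — a=0,1,2 b=3,4 (map FFFFF..........)
[7] truncate(b, 1) — a=0,1,2 b=3 (map FFFF...........)
[8] append(a, 1) — a=0,1,2,4 b=3 (map FFFFF..........)
[9] unlink(b) — a=0,1,2,4 (map FFF.F..........)

bitmap = FFF.F..........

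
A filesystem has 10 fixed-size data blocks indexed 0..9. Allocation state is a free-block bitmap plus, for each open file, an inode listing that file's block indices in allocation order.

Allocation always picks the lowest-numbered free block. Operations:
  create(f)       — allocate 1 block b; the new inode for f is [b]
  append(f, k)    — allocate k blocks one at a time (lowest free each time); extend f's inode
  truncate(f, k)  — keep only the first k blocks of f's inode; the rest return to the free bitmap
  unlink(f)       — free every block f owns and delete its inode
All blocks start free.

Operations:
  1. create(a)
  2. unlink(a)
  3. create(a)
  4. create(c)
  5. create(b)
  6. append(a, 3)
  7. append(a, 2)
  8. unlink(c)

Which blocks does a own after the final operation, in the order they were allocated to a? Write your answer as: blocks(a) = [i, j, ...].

blocks(a) = [0, 3, 4, 5, 6, 7]

  1. create(a)  ⇒  F.........  {a→[0]}
  2. unlink(a)  ⇒  ..........  {}
  3. create(a)  ⇒  F.........  {a→[0]}
  4. create(c)  ⇒  FF........  {a→[0]; c→[1]}
  5. create(b)  ⇒  FFF.......  {a→[0]; b→[2]; c→[1]}
  6. append(a, 3)  ⇒  FFFFFF....  {a→[0, 3, 4, 5]; b→[2]; c→[1]}
  7. append(a, 2)  ⇒  FFFFFFFF..  {a→[0, 3, 4, 5, 6, 7]; b→[2]; c→[1]}
  8. unlink(c)  ⇒  F.FFFFFF..  {a→[0, 3, 4, 5, 6, 7]; b→[2]}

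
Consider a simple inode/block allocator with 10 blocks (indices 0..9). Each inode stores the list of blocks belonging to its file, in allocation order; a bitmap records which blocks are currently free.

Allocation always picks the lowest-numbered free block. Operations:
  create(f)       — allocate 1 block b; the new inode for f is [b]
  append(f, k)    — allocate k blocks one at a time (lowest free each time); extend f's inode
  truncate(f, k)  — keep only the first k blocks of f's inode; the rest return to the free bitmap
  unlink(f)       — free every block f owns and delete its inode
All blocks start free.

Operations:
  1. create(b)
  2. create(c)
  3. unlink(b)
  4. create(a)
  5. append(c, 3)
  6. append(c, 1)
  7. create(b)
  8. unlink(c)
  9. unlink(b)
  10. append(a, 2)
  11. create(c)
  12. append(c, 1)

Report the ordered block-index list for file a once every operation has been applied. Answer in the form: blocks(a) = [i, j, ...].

  1. create(b)  ⇒  F.........  {b→[0]}
  2. create(c)  ⇒  FF........  {b→[0]; c→[1]}
  3. unlink(b)  ⇒  .F........  {c→[1]}
  4. create(a)  ⇒  FF........  {a→[0]; c→[1]}
  5. append(c, 3)  ⇒  FFFFF.....  {a→[0]; c→[1, 2, 3, 4]}
  6. append(c, 1)  ⇒  FFFFFF....  {a→[0]; c→[1, 2, 3, 4, 5]}
  7. create(b)  ⇒  FFFFFFF...  {a→[0]; b→[6]; c→[1, 2, 3, 4, 5]}
  8. unlink(c)  ⇒  F.....F...  {a→[0]; b→[6]}
  9. unlink(b)  ⇒  F.........  {a→[0]}
  10. append(a, 2)  ⇒  FFF.......  {a→[0, 1, 2]}
  11. create(c)  ⇒  FFFF......  {a→[0, 1, 2]; c→[3]}
  12. append(c, 1)  ⇒  FFFFF.....  {a→[0, 1, 2]; c→[3, 4]}

blocks(a) = [0, 1, 2]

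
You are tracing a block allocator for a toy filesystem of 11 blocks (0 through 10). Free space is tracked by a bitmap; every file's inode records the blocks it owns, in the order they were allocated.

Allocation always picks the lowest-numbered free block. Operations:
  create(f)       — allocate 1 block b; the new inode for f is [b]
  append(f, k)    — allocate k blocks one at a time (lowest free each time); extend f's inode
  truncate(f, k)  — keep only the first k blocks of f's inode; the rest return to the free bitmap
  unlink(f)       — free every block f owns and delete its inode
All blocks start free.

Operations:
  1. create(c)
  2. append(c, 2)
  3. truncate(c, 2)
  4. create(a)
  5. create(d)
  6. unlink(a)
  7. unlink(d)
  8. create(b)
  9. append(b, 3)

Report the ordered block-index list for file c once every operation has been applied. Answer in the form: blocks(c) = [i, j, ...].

blocks(c) = [0, 1]

  1. create(c)  ⇒  F..........  {c→[0]}
  2. append(c, 2)  ⇒  FFF........  {c→[0, 1, 2]}
  3. truncate(c, 2)  ⇒  FF.........  {c→[0, 1]}
  4. create(a)  ⇒  FFF........  {a→[2]; c→[0, 1]}
  5. create(d)  ⇒  FFFF.......  {a→[2]; c→[0, 1]; d→[3]}
  6. unlink(a)  ⇒  FF.F.......  {c→[0, 1]; d→[3]}
  7. unlink(d)  ⇒  FF.........  {c→[0, 1]}
  8. create(b)  ⇒  FFF........  {b→[2]; c→[0, 1]}
  9. append(b, 3)  ⇒  FFFFFF.....  {b→[2, 3, 4, 5]; c→[0, 1]}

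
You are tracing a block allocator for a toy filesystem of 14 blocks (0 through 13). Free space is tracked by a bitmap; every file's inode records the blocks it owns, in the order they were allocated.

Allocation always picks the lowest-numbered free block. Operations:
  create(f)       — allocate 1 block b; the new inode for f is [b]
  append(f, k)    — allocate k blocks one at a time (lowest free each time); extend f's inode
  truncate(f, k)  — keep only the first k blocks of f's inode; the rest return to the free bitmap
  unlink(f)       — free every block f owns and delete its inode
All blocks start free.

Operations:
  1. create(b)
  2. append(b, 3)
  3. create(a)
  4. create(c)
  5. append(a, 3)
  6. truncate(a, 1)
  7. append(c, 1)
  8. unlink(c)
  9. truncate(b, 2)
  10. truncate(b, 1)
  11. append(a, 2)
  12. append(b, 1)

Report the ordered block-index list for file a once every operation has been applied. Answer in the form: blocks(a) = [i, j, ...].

blocks(a) = [4, 1, 2]

  1. create(b)  ⇒  F.............  {b→[0]}
  2. append(b, 3)  ⇒  FFFF..........  {b→[0, 1, 2, 3]}
  3. create(a)  ⇒  FFFFF.........  {a→[4]; b→[0, 1, 2, 3]}
  4. create(c)  ⇒  FFFFFF........  {a→[4]; b→[0, 1, 2, 3]; c→[5]}
  5. append(a, 3)  ⇒  FFFFFFFFF.....  {a→[4, 6, 7, 8]; b→[0, 1, 2, 3]; c→[5]}
  6. truncate(a, 1)  ⇒  FFFFFF........  {a→[4]; b→[0, 1, 2, 3]; c→[5]}
  7. append(c, 1)  ⇒  FFFFFFF.......  {a→[4]; b→[0, 1, 2, 3]; c→[5, 6]}
  8. unlink(c)  ⇒  FFFFF.........  {a→[4]; b→[0, 1, 2, 3]}
  9. truncate(b, 2)  ⇒  FF..F.........  {a→[4]; b→[0, 1]}
  10. truncate(b, 1)  ⇒  F...F.........  {a→[4]; b→[0]}
  11. append(a, 2)  ⇒  FFF.F.........  {a→[4, 1, 2]; b→[0]}
  12. append(b, 1)  ⇒  FFFFF.........  {a→[4, 1, 2]; b→[0, 3]}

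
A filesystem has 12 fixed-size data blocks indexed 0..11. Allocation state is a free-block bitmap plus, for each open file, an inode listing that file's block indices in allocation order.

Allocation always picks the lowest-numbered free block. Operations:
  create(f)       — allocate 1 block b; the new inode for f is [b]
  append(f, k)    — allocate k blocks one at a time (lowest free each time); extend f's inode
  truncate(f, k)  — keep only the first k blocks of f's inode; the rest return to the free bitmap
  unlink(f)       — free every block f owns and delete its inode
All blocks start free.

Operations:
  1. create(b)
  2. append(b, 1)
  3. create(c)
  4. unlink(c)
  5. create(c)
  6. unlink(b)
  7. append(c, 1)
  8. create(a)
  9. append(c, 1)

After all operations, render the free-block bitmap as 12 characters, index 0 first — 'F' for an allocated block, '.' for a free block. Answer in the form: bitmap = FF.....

bitmap = FFFF........

create(b): bitmap=F........... | b=[0]
append(b, 1): bitmap=FF.......... | b=[0, 1]
create(c): bitmap=FFF......... | b=[0, 1] c=[2]
unlink(c): bitmap=FF.......... | b=[0, 1]
create(c): bitmap=FFF......... | b=[0, 1] c=[2]
unlink(b): bitmap=..F......... | c=[2]
append(c, 1): bitmap=F.F......... | c=[2, 0]
create(a): bitmap=FFF......... | a=[1] c=[2, 0]
append(c, 1): bitmap=FFFF........ | a=[1] c=[2, 0, 3]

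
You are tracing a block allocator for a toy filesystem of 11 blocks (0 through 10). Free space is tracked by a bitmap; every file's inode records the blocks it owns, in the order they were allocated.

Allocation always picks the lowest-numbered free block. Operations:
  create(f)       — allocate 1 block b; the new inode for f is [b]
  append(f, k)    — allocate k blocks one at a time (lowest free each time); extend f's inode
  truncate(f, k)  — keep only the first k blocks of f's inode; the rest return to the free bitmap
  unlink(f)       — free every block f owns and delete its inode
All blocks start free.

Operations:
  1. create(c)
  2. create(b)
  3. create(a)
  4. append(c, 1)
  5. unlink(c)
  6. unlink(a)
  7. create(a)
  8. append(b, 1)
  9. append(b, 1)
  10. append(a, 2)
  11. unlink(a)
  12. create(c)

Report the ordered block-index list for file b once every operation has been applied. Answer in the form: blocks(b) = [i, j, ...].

blocks(b) = [1, 2, 3]

[1] create(c) — c=0 (map F..........)
[2] create(b) — b=1 c=0 (map FF.........)
[3] create(a) — a=2 b=1 c=0 (map FFF........)
[4] append(c, 1) — a=2 b=1 c=0,3 (map FFFF.......)
[5] unlink(c) — a=2 b=1 (map .FF........)
[6] unlink(a) — b=1 (map .F.........)
[7] create(a) — a=0 b=1 (map FF.........)
[8] append(b, 1) — a=0 b=1,2 (map FFF........)
[9] append(b, 1) — a=0 b=1,2,3 (map FFFF.......)
[10] append(a, 2) — a=0,4,5 b=1,2,3 (map FFFFFF.....)
[11] unlink(a) — b=1,2,3 (map .FFF.......)
[12] create(c) — b=1,2,3 c=0 (map FFFF.......)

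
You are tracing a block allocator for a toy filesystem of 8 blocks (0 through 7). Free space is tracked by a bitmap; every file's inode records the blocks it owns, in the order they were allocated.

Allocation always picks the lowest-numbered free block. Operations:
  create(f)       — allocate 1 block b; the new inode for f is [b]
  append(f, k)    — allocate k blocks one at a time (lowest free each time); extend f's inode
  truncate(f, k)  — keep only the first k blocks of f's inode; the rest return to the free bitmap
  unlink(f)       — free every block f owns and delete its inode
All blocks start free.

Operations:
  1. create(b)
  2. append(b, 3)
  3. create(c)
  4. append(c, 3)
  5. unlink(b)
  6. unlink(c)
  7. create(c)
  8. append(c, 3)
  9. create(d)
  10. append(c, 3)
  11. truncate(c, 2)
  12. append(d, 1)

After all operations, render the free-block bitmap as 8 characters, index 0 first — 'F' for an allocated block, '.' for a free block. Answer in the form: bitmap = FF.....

bitmap = FFF.F...

after create(b) → b:[0]  free=[F.......]
after append(b, 3) → b:[0, 1, 2, 3]  free=[FFFF....]
after create(c) → b:[0, 1, 2, 3], c:[4]  free=[FFFFF...]
after append(c, 3) → b:[0, 1, 2, 3], c:[4, 5, 6, 7]  free=[FFFFFFFF]
after unlink(b) → c:[4, 5, 6, 7]  free=[....FFFF]
after unlink(c) →   free=[........]
after create(c) → c:[0]  free=[F.......]
after append(c, 3) → c:[0, 1, 2, 3]  free=[FFFF....]
after create(d) → c:[0, 1, 2, 3], d:[4]  free=[FFFFF...]
after append(c, 3) → c:[0, 1, 2, 3, 5, 6, 7], d:[4]  free=[FFFFFFFF]
after truncate(c, 2) → c:[0, 1], d:[4]  free=[FF..F...]
after append(d, 1) → c:[0, 1], d:[4, 2]  free=[FFF.F...]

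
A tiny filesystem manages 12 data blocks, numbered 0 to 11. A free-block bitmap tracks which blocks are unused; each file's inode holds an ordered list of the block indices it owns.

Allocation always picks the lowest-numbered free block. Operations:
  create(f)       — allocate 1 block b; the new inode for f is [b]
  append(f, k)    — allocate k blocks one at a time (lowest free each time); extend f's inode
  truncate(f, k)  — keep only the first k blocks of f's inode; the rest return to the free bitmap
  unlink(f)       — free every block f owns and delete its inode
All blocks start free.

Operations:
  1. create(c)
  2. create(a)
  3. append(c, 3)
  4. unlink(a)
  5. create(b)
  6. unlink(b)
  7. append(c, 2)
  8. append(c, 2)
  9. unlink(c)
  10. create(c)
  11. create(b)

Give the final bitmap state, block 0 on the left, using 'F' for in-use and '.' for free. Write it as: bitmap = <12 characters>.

bitmap = FF..........

  1. create(c)  ⇒  F...........  {c→[0]}
  2. create(a)  ⇒  FF..........  {a→[1]; c→[0]}
  3. append(c, 3)  ⇒  FFFFF.......  {a→[1]; c→[0, 2, 3, 4]}
  4. unlink(a)  ⇒  F.FFF.......  {c→[0, 2, 3, 4]}
  5. create(b)  ⇒  FFFFF.......  {b→[1]; c→[0, 2, 3, 4]}
  6. unlink(b)  ⇒  F.FFF.......  {c→[0, 2, 3, 4]}
  7. append(c, 2)  ⇒  FFFFFF......  {c→[0, 2, 3, 4, 1, 5]}
  8. append(c, 2)  ⇒  FFFFFFFF....  {c→[0, 2, 3, 4, 1, 5, 6, 7]}
  9. unlink(c)  ⇒  ............  {}
  10. create(c)  ⇒  F...........  {c→[0]}
  11. create(b)  ⇒  FF..........  {b→[1]; c→[0]}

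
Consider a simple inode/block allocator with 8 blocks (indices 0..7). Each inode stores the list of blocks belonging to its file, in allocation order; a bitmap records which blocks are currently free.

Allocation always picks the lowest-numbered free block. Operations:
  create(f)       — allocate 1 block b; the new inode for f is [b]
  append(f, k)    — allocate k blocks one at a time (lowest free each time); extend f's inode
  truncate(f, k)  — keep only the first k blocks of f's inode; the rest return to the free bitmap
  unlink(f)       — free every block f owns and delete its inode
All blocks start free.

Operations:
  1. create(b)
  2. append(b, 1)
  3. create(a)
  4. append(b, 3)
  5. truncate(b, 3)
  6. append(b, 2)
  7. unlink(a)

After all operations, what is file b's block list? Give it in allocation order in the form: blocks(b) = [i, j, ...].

blocks(b) = [0, 1, 3, 4, 5]

  1. create(b)  ⇒  F.......  {b→[0]}
  2. append(b, 1)  ⇒  FF......  {b→[0, 1]}
  3. create(a)  ⇒  FFF.....  {a→[2]; b→[0, 1]}
  4. append(b, 3)  ⇒  FFFFFF..  {a→[2]; b→[0, 1, 3, 4, 5]}
  5. truncate(b, 3)  ⇒  FFFF....  {a→[2]; b→[0, 1, 3]}
  6. append(b, 2)  ⇒  FFFFFF..  {a→[2]; b→[0, 1, 3, 4, 5]}
  7. unlink(a)  ⇒  FF.FFF..  {b→[0, 1, 3, 4, 5]}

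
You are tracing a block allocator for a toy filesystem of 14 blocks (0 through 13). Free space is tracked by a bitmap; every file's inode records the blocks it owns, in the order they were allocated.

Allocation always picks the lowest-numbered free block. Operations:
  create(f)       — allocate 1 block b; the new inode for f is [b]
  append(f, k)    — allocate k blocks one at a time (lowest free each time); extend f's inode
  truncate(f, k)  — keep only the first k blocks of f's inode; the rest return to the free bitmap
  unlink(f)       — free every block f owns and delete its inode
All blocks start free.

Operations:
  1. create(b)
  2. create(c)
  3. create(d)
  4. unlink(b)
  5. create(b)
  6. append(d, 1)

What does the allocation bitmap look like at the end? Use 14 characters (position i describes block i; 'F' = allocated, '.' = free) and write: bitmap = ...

create(b): bitmap=F............. | b=[0]
create(c): bitmap=FF............ | b=[0] c=[1]
create(d): bitmap=FFF........... | b=[0] c=[1] d=[2]
unlink(b): bitmap=.FF........... | c=[1] d=[2]
create(b): bitmap=FFF........... | b=[0] c=[1] d=[2]
append(d, 1): bitmap=FFFF.......... | b=[0] c=[1] d=[2, 3]

bitmap = FFFF..........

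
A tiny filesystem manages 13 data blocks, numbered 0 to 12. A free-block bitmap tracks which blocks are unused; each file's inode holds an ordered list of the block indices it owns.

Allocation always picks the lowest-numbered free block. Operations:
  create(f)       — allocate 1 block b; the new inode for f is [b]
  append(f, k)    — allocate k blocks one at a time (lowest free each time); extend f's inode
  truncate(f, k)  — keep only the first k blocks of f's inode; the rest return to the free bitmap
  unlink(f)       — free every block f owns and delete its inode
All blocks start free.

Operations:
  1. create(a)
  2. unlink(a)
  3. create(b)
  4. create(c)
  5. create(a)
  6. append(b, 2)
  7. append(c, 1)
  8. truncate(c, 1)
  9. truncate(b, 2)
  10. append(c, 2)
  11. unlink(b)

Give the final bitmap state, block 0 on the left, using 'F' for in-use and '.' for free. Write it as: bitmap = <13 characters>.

bitmap = .FF.FF.......

create(a): bitmap=F............ | a=[0]
unlink(a): bitmap=............. | 
create(b): bitmap=F............ | b=[0]
create(c): bitmap=FF........... | b=[0] c=[1]
create(a): bitmap=FFF.......... | a=[2] b=[0] c=[1]
append(b, 2): bitmap=FFFFF........ | a=[2] b=[0, 3, 4] c=[1]
append(c, 1): bitmap=FFFFFF....... | a=[2] b=[0, 3, 4] c=[1, 5]
truncate(c, 1): bitmap=FFFFF........ | a=[2] b=[0, 3, 4] c=[1]
truncate(b, 2): bitmap=FFFF......... | a=[2] b=[0, 3] c=[1]
append(c, 2): bitmap=FFFFFF....... | a=[2] b=[0, 3] c=[1, 4, 5]
unlink(b): bitmap=.FF.FF....... | a=[2] c=[1, 4, 5]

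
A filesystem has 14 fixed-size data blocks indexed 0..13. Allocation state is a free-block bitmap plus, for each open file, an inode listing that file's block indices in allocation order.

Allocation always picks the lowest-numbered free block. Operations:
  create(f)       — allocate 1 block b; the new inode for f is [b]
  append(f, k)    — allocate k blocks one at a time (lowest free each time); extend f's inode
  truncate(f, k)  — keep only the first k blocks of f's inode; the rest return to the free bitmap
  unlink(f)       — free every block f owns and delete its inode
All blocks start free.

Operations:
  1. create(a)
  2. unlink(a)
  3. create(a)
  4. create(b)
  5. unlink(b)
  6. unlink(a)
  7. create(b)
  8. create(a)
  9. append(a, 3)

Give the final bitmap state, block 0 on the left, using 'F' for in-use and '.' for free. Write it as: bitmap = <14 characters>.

bitmap = FFFFF.........

  1. create(a)  ⇒  F.............  {a→[0]}
  2. unlink(a)  ⇒  ..............  {}
  3. create(a)  ⇒  F.............  {a→[0]}
  4. create(b)  ⇒  FF............  {a→[0]; b→[1]}
  5. unlink(b)  ⇒  F.............  {a→[0]}
  6. unlink(a)  ⇒  ..............  {}
  7. create(b)  ⇒  F.............  {b→[0]}
  8. create(a)  ⇒  FF............  {a→[1]; b→[0]}
  9. append(a, 3)  ⇒  FFFFF.........  {a→[1, 2, 3, 4]; b→[0]}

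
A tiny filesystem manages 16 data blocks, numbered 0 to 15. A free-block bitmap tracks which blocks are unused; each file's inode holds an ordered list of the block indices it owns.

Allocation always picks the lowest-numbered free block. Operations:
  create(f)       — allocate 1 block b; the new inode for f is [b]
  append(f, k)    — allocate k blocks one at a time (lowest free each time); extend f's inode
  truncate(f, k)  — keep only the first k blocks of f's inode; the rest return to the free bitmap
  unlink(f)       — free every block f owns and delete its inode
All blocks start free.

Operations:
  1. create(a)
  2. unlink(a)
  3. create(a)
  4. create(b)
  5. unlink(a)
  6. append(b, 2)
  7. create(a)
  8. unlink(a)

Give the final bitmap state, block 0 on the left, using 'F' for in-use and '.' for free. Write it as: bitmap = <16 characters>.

bitmap = FFF.............

create(a): bitmap=F............... | a=[0]
unlink(a): bitmap=................ | 
create(a): bitmap=F............... | a=[0]
create(b): bitmap=FF.............. | a=[0] b=[1]
unlink(a): bitmap=.F.............. | b=[1]
append(b, 2): bitmap=FFF............. | b=[1, 0, 2]
create(a): bitmap=FFFF............ | a=[3] b=[1, 0, 2]
unlink(a): bitmap=FFF............. | b=[1, 0, 2]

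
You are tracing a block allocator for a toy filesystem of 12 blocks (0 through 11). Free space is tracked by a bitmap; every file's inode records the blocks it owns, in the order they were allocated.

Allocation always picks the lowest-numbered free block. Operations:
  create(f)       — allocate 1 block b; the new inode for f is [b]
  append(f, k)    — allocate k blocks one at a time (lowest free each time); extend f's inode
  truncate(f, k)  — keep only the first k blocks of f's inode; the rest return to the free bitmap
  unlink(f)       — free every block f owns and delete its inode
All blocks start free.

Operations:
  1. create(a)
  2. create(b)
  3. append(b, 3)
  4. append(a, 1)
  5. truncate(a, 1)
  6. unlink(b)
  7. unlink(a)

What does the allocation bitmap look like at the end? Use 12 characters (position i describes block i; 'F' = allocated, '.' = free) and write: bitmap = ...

bitmap = ............

  1. create(a)  ⇒  F...........  {a→[0]}
  2. create(b)  ⇒  FF..........  {a→[0]; b→[1]}
  3. append(b, 3)  ⇒  FFFFF.......  {a→[0]; b→[1, 2, 3, 4]}
  4. append(a, 1)  ⇒  FFFFFF......  {a→[0, 5]; b→[1, 2, 3, 4]}
  5. truncate(a, 1)  ⇒  FFFFF.......  {a→[0]; b→[1, 2, 3, 4]}
  6. unlink(b)  ⇒  F...........  {a→[0]}
  7. unlink(a)  ⇒  ............  {}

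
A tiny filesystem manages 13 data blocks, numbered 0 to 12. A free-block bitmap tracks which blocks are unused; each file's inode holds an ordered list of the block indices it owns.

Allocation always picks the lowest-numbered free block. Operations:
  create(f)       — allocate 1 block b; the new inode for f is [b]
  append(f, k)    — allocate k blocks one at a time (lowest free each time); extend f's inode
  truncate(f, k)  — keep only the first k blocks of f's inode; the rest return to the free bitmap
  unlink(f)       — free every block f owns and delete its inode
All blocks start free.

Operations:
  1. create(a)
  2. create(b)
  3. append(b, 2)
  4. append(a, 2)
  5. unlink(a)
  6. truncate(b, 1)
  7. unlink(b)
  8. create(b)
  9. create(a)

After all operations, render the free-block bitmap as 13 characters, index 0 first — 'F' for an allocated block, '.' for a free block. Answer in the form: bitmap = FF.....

  1. create(a)  ⇒  F............  {a→[0]}
  2. create(b)  ⇒  FF...........  {a→[0]; b→[1]}
  3. append(b, 2)  ⇒  FFFF.........  {a→[0]; b→[1, 2, 3]}
  4. append(a, 2)  ⇒  FFFFFF.......  {a→[0, 4, 5]; b→[1, 2, 3]}
  5. unlink(a)  ⇒  .FFF.........  {b→[1, 2, 3]}
  6. truncate(b, 1)  ⇒  .F...........  {b→[1]}
  7. unlink(b)  ⇒  .............  {}
  8. create(b)  ⇒  F............  {b→[0]}
  9. create(a)  ⇒  FF...........  {a→[1]; b→[0]}

bitmap = FF...........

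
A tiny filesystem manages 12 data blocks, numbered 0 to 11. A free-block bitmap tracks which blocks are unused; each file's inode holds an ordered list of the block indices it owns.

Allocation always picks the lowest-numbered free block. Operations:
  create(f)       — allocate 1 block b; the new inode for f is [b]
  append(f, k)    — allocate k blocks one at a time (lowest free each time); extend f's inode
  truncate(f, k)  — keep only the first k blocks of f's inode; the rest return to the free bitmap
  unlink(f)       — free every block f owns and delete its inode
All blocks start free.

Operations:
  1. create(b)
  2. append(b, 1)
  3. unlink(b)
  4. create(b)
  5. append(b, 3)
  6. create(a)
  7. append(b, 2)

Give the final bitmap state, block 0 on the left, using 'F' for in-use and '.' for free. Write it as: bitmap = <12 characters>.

create(b): bitmap=F........... | b=[0]
append(b, 1): bitmap=FF.......... | b=[0, 1]
unlink(b): bitmap=............ | 
create(b): bitmap=F........... | b=[0]
append(b, 3): bitmap=FFFF........ | b=[0, 1, 2, 3]
create(a): bitmap=FFFFF....... | a=[4] b=[0, 1, 2, 3]
append(b, 2): bitmap=FFFFFFF..... | a=[4] b=[0, 1, 2, 3, 5, 6]

bitmap = FFFFFFF.....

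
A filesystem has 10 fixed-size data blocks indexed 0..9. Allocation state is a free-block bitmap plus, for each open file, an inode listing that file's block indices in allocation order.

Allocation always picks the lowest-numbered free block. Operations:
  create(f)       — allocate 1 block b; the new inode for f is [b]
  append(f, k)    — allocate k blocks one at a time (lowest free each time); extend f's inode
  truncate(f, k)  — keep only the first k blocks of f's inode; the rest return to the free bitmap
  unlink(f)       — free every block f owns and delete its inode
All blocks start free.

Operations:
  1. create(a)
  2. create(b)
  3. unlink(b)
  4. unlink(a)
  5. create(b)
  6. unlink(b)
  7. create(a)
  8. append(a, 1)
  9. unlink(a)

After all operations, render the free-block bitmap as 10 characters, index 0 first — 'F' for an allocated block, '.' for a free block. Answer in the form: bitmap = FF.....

  1. create(a)  ⇒  F.........  {a→[0]}
  2. create(b)  ⇒  FF........  {a→[0]; b→[1]}
  3. unlink(b)  ⇒  F.........  {a→[0]}
  4. unlink(a)  ⇒  ..........  {}
  5. create(b)  ⇒  F.........  {b→[0]}
  6. unlink(b)  ⇒  ..........  {}
  7. create(a)  ⇒  F.........  {a→[0]}
  8. append(a, 1)  ⇒  FF........  {a→[0, 1]}
  9. unlink(a)  ⇒  ..........  {}

bitmap = ..........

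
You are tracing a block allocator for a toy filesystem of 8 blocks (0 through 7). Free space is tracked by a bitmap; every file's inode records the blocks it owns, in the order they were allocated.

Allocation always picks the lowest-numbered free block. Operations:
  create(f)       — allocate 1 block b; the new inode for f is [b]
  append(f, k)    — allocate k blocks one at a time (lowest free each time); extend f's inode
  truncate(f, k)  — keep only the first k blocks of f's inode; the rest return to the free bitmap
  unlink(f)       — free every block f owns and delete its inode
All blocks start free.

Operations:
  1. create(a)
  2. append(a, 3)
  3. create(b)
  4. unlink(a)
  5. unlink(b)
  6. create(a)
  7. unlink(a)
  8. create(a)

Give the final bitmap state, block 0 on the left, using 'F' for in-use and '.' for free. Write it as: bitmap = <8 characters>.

bitmap = F.......

  1. create(a)  ⇒  F.......  {a→[0]}
  2. append(a, 3)  ⇒  FFFF....  {a→[0, 1, 2, 3]}
  3. create(b)  ⇒  FFFFF...  {a→[0, 1, 2, 3]; b→[4]}
  4. unlink(a)  ⇒  ....F...  {b→[4]}
  5. unlink(b)  ⇒  ........  {}
  6. create(a)  ⇒  F.......  {a→[0]}
  7. unlink(a)  ⇒  ........  {}
  8. create(a)  ⇒  F.......  {a→[0]}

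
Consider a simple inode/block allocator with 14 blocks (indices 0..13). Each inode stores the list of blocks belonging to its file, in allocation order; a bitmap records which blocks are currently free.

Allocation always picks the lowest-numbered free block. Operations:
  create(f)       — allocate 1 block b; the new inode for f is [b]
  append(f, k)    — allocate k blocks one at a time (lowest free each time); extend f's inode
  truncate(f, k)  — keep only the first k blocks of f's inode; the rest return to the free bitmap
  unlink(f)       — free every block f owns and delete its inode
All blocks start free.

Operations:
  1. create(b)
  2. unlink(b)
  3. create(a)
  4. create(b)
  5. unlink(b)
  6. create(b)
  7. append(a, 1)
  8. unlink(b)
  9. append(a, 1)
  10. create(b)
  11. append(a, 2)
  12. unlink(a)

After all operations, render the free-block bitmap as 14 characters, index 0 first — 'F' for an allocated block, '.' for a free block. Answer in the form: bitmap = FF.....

create(b): bitmap=F............. | b=[0]
unlink(b): bitmap=.............. | 
create(a): bitmap=F............. | a=[0]
create(b): bitmap=FF............ | a=[0] b=[1]
unlink(b): bitmap=F............. | a=[0]
create(b): bitmap=FF............ | a=[0] b=[1]
append(a, 1): bitmap=FFF........... | a=[0, 2] b=[1]
unlink(b): bitmap=F.F........... | a=[0, 2]
append(a, 1): bitmap=FFF........... | a=[0, 2, 1]
create(b): bitmap=FFFF.......... | a=[0, 2, 1] b=[3]
append(a, 2): bitmap=FFFFFF........ | a=[0, 2, 1, 4, 5] b=[3]
unlink(a): bitmap=...F.......... | b=[3]

bitmap = ...F..........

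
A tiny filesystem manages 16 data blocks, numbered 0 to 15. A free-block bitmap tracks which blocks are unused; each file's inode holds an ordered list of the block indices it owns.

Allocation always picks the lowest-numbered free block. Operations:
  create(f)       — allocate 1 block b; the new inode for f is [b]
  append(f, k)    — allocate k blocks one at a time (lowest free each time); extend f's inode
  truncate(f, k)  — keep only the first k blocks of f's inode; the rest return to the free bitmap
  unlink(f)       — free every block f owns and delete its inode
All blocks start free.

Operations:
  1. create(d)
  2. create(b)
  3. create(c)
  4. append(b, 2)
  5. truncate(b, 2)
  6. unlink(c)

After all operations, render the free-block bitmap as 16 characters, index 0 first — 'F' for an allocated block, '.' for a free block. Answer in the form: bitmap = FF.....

bitmap = FF.F............

  1. create(d)  ⇒  F...............  {d→[0]}
  2. create(b)  ⇒  FF..............  {b→[1]; d→[0]}
  3. create(c)  ⇒  FFF.............  {b→[1]; c→[2]; d→[0]}
  4. append(b, 2)  ⇒  FFFFF...........  {b→[1, 3, 4]; c→[2]; d→[0]}
  5. truncate(b, 2)  ⇒  FFFF............  {b→[1, 3]; c→[2]; d→[0]}
  6. unlink(c)  ⇒  FF.F............  {b→[1, 3]; d→[0]}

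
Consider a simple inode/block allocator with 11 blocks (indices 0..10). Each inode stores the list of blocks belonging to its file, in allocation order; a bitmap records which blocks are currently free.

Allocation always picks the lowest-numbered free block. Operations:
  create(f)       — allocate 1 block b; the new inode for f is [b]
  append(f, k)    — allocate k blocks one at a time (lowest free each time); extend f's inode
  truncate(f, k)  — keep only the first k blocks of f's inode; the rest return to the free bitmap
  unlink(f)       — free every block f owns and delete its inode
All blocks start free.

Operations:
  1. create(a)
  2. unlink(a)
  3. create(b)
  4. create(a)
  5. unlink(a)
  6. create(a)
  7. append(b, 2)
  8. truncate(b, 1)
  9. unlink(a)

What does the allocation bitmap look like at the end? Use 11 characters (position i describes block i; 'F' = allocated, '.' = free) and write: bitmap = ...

bitmap = F..........

after create(a) → a:[0]  free=[F..........]
after unlink(a) →   free=[...........]
after create(b) → b:[0]  free=[F..........]
after create(a) → a:[1], b:[0]  free=[FF.........]
after unlink(a) → b:[0]  free=[F..........]
after create(a) → a:[1], b:[0]  free=[FF.........]
after append(b, 2) → a:[1], b:[0, 2, 3]  free=[FFFF.......]
after truncate(b, 1) → a:[1], b:[0]  free=[FF.........]
after unlink(a) → b:[0]  free=[F..........]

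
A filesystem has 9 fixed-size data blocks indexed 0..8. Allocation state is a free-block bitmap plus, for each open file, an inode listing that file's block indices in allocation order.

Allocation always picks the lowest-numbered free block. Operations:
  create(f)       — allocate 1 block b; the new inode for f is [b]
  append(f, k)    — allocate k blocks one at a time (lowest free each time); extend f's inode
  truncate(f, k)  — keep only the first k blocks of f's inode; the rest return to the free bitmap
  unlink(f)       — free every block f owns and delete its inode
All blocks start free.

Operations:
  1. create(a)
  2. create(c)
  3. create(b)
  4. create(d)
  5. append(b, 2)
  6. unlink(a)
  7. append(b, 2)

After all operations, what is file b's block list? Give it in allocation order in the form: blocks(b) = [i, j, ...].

blocks(b) = [2, 4, 5, 0, 6]

after create(a) → a:[0]  free=[F........]
after create(c) → a:[0], c:[1]  free=[FF.......]
after create(b) → a:[0], b:[2], c:[1]  free=[FFF......]
after create(d) → a:[0], b:[2], c:[1], d:[3]  free=[FFFF.....]
after append(b, 2) → a:[0], b:[2, 4, 5], c:[1], d:[3]  free=[FFFFFF...]
after unlink(a) → b:[2, 4, 5], c:[1], d:[3]  free=[.FFFFF...]
after append(b, 2) → b:[2, 4, 5, 0, 6], c:[1], d:[3]  free=[FFFFFFF..]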